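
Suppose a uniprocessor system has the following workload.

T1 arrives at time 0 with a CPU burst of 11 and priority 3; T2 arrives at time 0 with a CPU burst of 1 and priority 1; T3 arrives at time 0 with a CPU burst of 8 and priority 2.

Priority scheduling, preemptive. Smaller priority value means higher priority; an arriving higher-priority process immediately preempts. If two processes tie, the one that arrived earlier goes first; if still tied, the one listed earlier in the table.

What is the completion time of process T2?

1

Schedule: | T2 0-1 | T3 1-9 | T1 9-20 |
Completion: T1=20  T2=1  T3=9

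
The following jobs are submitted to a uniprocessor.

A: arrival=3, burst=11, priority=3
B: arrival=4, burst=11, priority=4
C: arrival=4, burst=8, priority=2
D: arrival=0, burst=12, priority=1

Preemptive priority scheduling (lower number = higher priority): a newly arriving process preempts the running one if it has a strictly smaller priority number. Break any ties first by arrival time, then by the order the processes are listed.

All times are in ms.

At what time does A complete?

Timeline: | D 0-12 | C 12-20 | A 20-31 | B 31-42 |
Completion: A=31  B=42  C=20  D=12

31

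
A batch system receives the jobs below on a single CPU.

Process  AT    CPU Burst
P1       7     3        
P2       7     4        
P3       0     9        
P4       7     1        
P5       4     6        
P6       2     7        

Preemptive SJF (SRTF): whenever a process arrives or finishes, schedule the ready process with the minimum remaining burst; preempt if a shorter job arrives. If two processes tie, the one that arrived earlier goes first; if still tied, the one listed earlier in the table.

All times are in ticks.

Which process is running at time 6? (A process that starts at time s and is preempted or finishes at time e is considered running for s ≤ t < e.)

Schedule: | P3 0-7 | P4 7-8 | P3 8-10 | P1 10-13 | P2 13-17 | P5 17-23 | P6 23-30 |
Completion: P1=13  P2=17  P3=10  P4=8  P5=23  P6=30
Turnaround (C−A): P1=6  P2=10  P3=10  P4=1  P5=19  P6=28

P3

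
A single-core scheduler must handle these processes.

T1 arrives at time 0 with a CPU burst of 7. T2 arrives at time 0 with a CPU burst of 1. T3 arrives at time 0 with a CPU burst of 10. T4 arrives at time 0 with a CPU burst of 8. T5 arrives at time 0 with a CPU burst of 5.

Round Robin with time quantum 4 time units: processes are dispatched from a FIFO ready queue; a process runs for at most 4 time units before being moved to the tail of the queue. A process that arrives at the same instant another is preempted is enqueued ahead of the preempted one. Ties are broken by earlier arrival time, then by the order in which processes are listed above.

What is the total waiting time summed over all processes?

82

Timeline: | T1 0-4 | T2 4-5 | T3 5-9 | T4 9-13 | T5 13-17 | T1 17-20 | T3 20-24 | T4 24-28 | T5 28-29 | T3 29-31 |
Completion: T1=20  T2=5  T3=31  T4=28  T5=29
Waiting = turnaround − burst: T1=13, T2=4, T3=21, T4=20, T5=24
Total waiting = 13 + 4 + 21 + 20 + 24 = 82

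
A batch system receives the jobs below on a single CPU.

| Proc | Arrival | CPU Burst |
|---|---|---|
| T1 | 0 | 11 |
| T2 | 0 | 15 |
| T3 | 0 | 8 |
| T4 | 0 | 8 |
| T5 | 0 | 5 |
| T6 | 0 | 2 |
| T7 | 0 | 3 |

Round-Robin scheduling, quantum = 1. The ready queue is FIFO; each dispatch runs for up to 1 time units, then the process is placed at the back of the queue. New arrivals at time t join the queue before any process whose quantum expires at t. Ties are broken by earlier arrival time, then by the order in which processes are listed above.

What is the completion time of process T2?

Gantt: | T1 0-1 | T2 1-2 | T3 2-3 | T4 3-4 | T5 4-5 | T6 5-6 | T7 6-7 | T1 7-8 | T2 8-9 | T3 9-10 | T4 10-11 | T5 11-12 | T6 12-13 | T7 13-14 | T1 14-15 | T2 15-16 | T3 16-17 | T4 17-18 | T5 18-19 | T7 19-20 | T1 20-21 | T2 21-22 | T3 22-23 | T4 23-24 | T5 24-25 | T1 25-26 | T2 26-27 | T3 27-28 | T4 28-29 | T5 29-30 | T1 30-31 | T2 31-32 | T3 32-33 | T4 33-34 | T1 34-35 | T2 35-36 | T3 36-37 | T4 37-38 | T1 38-39 | T2 39-40 | T3 40-41 | T4 41-42 | T1 42-43 | T2 43-44 | T1 44-45 | T2 45-46 | T1 46-47 | T2 47-52 |
Completion: T1=47  T2=52  T3=41  T4=42  T5=30  T6=13  T7=20

52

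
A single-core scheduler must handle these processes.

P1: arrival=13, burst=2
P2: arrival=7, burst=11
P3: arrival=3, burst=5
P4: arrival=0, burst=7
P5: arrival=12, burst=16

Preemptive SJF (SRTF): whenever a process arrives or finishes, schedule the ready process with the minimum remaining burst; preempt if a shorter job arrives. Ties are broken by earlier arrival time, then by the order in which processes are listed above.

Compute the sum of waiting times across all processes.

24

Timeline: | P4 0-7 | P3 7-12 | P2 12-13 | P1 13-15 | P2 15-25 | P5 25-41 |
Completion: P1=15  P2=25  P3=12  P4=7  P5=41
Turnaround (C−A): P1=2  P2=18  P3=9  P4=7  P5=29
Waiting = turnaround − burst: P1=0, P2=7, P3=4, P4=0, P5=13
Total waiting = 0 + 7 + 4 + 0 + 13 = 24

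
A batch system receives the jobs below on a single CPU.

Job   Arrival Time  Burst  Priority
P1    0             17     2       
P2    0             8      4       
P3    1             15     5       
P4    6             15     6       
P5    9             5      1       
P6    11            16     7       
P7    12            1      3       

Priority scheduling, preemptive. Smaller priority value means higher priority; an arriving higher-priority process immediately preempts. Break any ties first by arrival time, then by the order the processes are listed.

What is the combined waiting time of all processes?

158

Gantt: | P1 0-9 | P5 9-14 | P1 14-22 | P7 22-23 | P2 23-31 | P3 31-46 | P4 46-61 | P6 61-77 |
Completion: P1=22  P2=31  P3=46  P4=61  P5=14  P6=77  P7=23
Turnaround (C−A): P1=22  P2=31  P3=45  P4=55  P5=5  P6=66  P7=11
Waiting = turnaround − burst: P1=5, P2=23, P3=30, P4=40, P5=0, P6=50, P7=10
Total waiting = 5 + 23 + 30 + 40 + 0 + 50 + 10 = 158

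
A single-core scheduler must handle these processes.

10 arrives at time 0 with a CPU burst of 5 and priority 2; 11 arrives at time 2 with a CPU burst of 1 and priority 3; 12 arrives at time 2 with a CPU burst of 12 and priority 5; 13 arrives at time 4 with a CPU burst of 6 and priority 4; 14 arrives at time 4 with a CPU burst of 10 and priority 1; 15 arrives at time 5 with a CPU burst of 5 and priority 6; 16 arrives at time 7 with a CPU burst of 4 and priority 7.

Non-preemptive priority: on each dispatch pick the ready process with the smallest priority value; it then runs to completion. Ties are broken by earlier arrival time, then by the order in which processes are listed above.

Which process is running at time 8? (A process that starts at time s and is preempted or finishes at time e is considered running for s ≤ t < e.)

14

Gantt: | 10 0-5 | 14 5-15 | 11 15-16 | 13 16-22 | 12 22-34 | 15 34-39 | 16 39-43 |
Completion: 10=5  11=16  12=34  13=22  14=15  15=39  16=43
Turnaround (C−A): 10=5  11=14  12=32  13=18  14=11  15=34  16=36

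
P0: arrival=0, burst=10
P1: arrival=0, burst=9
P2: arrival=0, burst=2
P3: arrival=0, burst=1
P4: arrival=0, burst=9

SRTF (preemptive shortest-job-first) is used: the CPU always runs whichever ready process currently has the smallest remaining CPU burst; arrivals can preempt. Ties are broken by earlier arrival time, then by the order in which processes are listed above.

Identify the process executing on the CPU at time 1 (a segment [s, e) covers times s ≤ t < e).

P2

Timeline: | P3 0-1 | P2 1-3 | P1 3-12 | P4 12-21 | P0 21-31 |
Completion: P0=31  P1=12  P2=3  P3=1  P4=21
Turnaround (C−A): P0=31  P1=12  P2=3  P3=1  P4=21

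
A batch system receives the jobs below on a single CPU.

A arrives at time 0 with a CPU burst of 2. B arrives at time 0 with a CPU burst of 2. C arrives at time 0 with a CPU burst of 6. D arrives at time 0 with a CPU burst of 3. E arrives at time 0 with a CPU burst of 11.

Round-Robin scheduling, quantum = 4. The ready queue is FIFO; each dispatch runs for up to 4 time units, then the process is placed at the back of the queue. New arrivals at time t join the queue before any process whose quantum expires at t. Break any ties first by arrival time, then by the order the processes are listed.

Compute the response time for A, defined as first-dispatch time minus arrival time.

Schedule: | A 0-2 | B 2-4 | C 4-8 | D 8-11 | E 11-15 | C 15-17 | E 17-24 |
Completion: A=2  B=4  C=17  D=11  E=24
Turnaround (C−A): A=2  B=4  C=17  D=11  E=24
Response(A) = first start − arrival = 0 − 0 = 0

0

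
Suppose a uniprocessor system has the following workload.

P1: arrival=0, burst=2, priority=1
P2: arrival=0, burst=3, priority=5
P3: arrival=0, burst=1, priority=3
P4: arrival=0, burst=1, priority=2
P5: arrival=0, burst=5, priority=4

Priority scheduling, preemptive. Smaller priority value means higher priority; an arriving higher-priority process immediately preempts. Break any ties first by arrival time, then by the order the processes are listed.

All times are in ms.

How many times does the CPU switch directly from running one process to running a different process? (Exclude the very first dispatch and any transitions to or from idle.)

Schedule: | P1 0-2 | P4 2-3 | P3 3-4 | P5 4-9 | P2 9-12 |
Completion: P1=2  P2=12  P3=4  P4=3  P5=9
Turnaround (C−A): P1=2  P2=12  P3=4  P4=3  P5=9

4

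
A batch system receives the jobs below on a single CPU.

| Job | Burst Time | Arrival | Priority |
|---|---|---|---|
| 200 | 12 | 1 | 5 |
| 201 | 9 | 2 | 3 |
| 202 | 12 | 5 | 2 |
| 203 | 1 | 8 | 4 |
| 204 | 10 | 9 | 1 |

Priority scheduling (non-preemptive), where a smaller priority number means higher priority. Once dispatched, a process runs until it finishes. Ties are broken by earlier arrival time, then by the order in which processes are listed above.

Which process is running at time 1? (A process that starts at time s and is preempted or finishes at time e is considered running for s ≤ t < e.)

Timeline: | idle 0-1 | 200 1-13 | 204 13-23 | 202 23-35 | 201 35-44 | 203 44-45 |
Completion: 200=13  201=44  202=35  203=45  204=23
Turnaround (C−A): 200=12  201=42  202=30  203=37  204=14

200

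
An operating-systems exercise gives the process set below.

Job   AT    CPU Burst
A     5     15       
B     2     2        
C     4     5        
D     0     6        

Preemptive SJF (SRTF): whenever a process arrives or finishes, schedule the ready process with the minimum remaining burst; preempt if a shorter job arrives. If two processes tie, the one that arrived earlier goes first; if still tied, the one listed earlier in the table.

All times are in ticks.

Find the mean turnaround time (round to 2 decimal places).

Schedule: | D 0-2 | B 2-4 | D 4-8 | C 8-13 | A 13-28 |
Completion: A=28  B=4  C=13  D=8
Turnaround times: A=23, B=2, C=9, D=8
Average turnaround = (23+2+9+8) / 4 = 42/4 = 10.50

10.50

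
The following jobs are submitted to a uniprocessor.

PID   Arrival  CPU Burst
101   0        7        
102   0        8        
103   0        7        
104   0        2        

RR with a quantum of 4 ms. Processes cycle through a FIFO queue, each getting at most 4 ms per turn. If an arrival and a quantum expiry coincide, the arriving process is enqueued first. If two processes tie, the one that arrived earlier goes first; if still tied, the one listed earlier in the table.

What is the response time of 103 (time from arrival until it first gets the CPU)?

8

Timeline: | 101 0-4 | 102 4-8 | 103 8-12 | 104 12-14 | 101 14-17 | 102 17-21 | 103 21-24 |
Completion: 101=17  102=21  103=24  104=14
Turnaround (C−A): 101=17  102=21  103=24  104=14
Response(103) = first start − arrival = 8 − 0 = 8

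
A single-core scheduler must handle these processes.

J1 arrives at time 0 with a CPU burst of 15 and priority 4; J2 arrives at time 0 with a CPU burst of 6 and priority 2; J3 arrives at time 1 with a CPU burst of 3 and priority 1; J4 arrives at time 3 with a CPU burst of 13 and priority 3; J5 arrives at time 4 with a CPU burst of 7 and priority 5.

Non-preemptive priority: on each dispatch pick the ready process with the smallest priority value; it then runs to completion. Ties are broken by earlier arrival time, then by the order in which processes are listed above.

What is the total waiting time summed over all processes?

66

Gantt: | J2 0-6 | J3 6-9 | J4 9-22 | J1 22-37 | J5 37-44 |
Completion: J1=37  J2=6  J3=9  J4=22  J5=44
Waiting = turnaround − burst: J1=22, J2=0, J3=5, J4=6, J5=33
Total waiting = 22 + 0 + 5 + 6 + 33 = 66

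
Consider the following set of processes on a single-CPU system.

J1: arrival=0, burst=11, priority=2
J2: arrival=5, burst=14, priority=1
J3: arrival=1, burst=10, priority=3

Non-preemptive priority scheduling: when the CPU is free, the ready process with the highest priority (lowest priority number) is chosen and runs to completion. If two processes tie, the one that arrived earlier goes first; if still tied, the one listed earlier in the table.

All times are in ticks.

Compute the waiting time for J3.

Timeline: | J1 0-11 | J2 11-25 | J3 25-35 |
Completion: J1=11  J2=25  J3=35
Turnaround (C−A): J1=11  J2=20  J3=34
Waiting(J3) = turnaround − burst = 34 − 10 = 24

24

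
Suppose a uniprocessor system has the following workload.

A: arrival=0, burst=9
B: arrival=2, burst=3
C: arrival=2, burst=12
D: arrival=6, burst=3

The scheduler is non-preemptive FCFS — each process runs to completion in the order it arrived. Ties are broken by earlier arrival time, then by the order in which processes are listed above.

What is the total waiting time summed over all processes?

Gantt: | A 0-9 | B 9-12 | C 12-24 | D 24-27 |
Completion: A=9  B=12  C=24  D=27
Turnaround (C−A): A=9  B=10  C=22  D=21
Waiting = turnaround − burst: A=0, B=7, C=10, D=18
Total waiting = 0 + 7 + 10 + 18 = 35

35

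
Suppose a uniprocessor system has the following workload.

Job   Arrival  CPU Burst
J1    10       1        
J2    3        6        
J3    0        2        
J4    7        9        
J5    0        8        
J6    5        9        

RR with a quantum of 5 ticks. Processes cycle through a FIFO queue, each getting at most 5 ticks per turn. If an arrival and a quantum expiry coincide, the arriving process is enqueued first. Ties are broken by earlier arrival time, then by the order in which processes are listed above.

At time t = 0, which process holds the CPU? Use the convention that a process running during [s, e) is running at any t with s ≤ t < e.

Timeline: | J3 0-2 | J5 2-7 | J2 7-12 | J6 12-17 | J4 17-22 | J5 22-25 | J1 25-26 | J2 26-27 | J6 27-31 | J4 31-35 |
Completion: J1=26  J2=27  J3=2  J4=35  J5=25  J6=31

J3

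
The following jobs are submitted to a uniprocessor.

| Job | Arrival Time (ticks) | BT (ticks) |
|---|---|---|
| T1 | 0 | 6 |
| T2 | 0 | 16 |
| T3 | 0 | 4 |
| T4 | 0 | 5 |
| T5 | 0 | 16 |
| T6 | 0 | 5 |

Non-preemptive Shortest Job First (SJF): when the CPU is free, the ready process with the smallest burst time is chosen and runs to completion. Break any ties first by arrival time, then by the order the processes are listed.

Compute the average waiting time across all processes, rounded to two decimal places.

13.83

Schedule: | T3 0-4 | T4 4-9 | T6 9-14 | T1 14-20 | T2 20-36 | T5 36-52 |
Completion: T1=20  T2=36  T3=4  T4=9  T5=52  T6=14
Turnaround (C−A): T1=20  T2=36  T3=4  T4=9  T5=52  T6=14
Waiting times: T1=14, T2=20, T3=0, T4=4, T5=36, T6=9
Average waiting = (14+20+0+4+36+9) / 6 = 83/6 = 13.83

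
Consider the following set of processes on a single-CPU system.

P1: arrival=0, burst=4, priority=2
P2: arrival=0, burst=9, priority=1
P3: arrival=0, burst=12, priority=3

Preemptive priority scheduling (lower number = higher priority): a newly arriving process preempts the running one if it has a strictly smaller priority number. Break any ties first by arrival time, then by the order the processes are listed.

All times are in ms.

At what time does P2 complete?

Gantt: | P2 0-9 | P1 9-13 | P3 13-25 |
Completion: P1=13  P2=9  P3=25
Turnaround (C−A): P1=13  P2=9  P3=25

9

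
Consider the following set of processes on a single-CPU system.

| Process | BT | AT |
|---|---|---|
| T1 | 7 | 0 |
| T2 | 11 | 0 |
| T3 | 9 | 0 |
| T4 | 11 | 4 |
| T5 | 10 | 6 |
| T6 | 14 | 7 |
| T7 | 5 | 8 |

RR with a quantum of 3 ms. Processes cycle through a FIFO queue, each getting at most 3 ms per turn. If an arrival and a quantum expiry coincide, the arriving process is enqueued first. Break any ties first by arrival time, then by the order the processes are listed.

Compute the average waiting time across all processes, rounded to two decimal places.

39.71

Timeline: | T1 0-3 | T2 3-6 | T3 6-9 | T1 9-12 | T4 12-15 | T5 15-18 | T2 18-21 | T6 21-24 | T7 24-27 | T3 27-30 | T1 30-31 | T4 31-34 | T5 34-37 | T2 37-40 | T6 40-43 | T7 43-45 | T3 45-48 | T4 48-51 | T5 51-54 | T2 54-56 | T6 56-59 | T4 59-61 | T5 61-62 | T6 62-67 |
Completion: T1=31  T2=56  T3=48  T4=61  T5=62  T6=67  T7=45
Turnaround (C−A): T1=31  T2=56  T3=48  T4=57  T5=56  T6=60  T7=37
Waiting times: T1=24, T2=45, T3=39, T4=46, T5=46, T6=46, T7=32
Average waiting = (24+45+39+46+46+46+32) / 7 = 278/7 = 39.71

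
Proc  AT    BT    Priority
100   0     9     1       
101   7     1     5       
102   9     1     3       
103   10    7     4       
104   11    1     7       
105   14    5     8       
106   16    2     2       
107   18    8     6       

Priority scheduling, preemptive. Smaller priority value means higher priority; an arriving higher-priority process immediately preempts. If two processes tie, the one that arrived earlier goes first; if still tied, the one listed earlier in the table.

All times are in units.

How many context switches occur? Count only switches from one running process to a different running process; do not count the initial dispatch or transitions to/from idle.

8

Schedule: | 100 0-9 | 102 9-10 | 103 10-16 | 106 16-18 | 103 18-19 | 101 19-20 | 107 20-28 | 104 28-29 | 105 29-34 |
Completion: 100=9  101=20  102=10  103=19  104=29  105=34  106=18  107=28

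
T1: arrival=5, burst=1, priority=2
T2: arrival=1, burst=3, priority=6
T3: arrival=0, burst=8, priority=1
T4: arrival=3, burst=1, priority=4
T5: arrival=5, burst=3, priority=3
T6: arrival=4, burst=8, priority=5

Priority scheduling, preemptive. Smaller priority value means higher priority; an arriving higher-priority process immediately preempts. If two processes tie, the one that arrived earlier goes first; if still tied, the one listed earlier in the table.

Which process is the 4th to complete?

T4

Timeline: | T3 0-8 | T1 8-9 | T5 9-12 | T4 12-13 | T6 13-21 | T2 21-24 |
Completion: T1=9  T2=24  T3=8  T4=13  T5=12  T6=21
Turnaround (C−A): T1=4  T2=23  T3=8  T4=10  T5=7  T6=17
Finish order: T3 → T1 → T5 → T4 → T6 → T2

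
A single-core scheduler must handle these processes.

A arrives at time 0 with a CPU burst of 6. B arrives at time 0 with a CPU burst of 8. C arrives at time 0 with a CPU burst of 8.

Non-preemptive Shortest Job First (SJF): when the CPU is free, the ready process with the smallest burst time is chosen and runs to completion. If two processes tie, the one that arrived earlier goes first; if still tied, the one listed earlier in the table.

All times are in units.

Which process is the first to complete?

A

Schedule: | A 0-6 | B 6-14 | C 14-22 |
Completion: A=6  B=14  C=22
Turnaround (C−A): A=6  B=14  C=22
Finish order: A → B → C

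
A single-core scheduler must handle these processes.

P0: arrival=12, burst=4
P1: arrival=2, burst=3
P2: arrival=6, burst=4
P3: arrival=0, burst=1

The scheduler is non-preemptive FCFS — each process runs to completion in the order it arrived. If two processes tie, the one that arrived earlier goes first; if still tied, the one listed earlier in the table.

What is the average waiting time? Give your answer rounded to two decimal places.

0.00

Timeline: | P3 0-1 | idle 1-2 | P1 2-5 | idle 5-6 | P2 6-10 | idle 10-12 | P0 12-16 |
Completion: P0=16  P1=5  P2=10  P3=1
Turnaround (C−A): P0=4  P1=3  P2=4  P3=1
Waiting times: P0=0, P1=0, P2=0, P3=0
Average waiting = (0+0+0+0) / 4 = 0/4 = 0.00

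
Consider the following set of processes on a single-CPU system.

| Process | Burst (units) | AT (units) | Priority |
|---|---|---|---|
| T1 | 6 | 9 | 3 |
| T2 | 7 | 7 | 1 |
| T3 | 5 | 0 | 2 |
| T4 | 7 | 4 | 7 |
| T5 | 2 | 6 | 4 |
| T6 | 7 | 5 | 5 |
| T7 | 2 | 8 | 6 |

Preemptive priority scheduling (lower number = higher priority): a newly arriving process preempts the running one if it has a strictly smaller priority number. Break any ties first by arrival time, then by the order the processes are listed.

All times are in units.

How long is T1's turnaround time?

11

Timeline: | T3 0-5 | T6 5-6 | T5 6-7 | T2 7-14 | T1 14-20 | T5 20-21 | T6 21-27 | T7 27-29 | T4 29-36 |
Completion: T1=20  T2=14  T3=5  T4=36  T5=21  T6=27  T7=29
Turnaround (C−A): T1=11  T2=7  T3=5  T4=32  T5=15  T6=22  T7=21
Turnaround(T1) = completion − arrival = 20 − 9 = 11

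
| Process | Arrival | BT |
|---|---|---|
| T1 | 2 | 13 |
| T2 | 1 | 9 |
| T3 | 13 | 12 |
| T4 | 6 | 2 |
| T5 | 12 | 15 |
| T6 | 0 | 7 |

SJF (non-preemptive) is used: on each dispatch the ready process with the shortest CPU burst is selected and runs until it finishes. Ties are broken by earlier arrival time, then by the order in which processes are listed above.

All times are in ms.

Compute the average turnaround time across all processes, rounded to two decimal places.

Gantt: | T6 0-7 | T4 7-9 | T2 9-18 | T3 18-30 | T1 30-43 | T5 43-58 |
Completion: T1=43  T2=18  T3=30  T4=9  T5=58  T6=7
Turnaround (C−A): T1=41  T2=17  T3=17  T4=3  T5=46  T6=7
Turnaround times: T1=41, T2=17, T3=17, T4=3, T5=46, T6=7
Average turnaround = (41+17+17+3+46+7) / 6 = 131/6 = 21.83

21.83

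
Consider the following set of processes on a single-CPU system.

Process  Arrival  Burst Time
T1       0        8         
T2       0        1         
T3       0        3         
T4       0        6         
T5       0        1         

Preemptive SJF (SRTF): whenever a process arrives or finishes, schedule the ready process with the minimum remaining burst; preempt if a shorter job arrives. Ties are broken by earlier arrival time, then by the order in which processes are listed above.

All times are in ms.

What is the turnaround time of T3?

5

Timeline: | T2 0-1 | T5 1-2 | T3 2-5 | T4 5-11 | T1 11-19 |
Completion: T1=19  T2=1  T3=5  T4=11  T5=2
Turnaround(T3) = completion − arrival = 5 − 0 = 5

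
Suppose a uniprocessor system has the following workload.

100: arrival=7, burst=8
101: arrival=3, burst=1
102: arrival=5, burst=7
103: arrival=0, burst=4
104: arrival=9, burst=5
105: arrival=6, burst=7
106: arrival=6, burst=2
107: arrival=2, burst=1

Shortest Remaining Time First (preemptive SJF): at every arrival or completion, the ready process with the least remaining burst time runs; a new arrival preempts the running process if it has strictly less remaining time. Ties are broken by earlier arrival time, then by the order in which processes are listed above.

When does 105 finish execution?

27

Timeline: | 103 0-2 | 107 2-3 | 101 3-4 | 103 4-6 | 106 6-8 | 102 8-9 | 104 9-14 | 102 14-20 | 105 20-27 | 100 27-35 |
Completion: 100=35  101=4  102=20  103=6  104=14  105=27  106=8  107=3
Turnaround (C−A): 100=28  101=1  102=15  103=6  104=5  105=21  106=2  107=1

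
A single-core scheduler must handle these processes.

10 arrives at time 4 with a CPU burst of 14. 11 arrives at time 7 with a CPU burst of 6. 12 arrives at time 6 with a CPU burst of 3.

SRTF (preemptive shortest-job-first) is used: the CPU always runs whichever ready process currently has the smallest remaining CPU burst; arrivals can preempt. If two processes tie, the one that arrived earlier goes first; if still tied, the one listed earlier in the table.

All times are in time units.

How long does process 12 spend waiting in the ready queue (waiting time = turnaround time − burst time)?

0

Timeline: | idle 0-4 | 10 4-6 | 12 6-9 | 11 9-15 | 10 15-27 |
Completion: 10=27  11=15  12=9
Turnaround (C−A): 10=23  11=8  12=3
Waiting(12) = turnaround − burst = 3 − 3 = 0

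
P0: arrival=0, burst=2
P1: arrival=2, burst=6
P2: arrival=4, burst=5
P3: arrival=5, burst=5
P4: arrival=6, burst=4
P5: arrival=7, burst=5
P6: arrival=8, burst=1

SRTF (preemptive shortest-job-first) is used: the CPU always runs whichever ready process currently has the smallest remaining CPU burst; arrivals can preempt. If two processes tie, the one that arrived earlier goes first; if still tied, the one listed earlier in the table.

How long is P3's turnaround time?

Schedule: | P0 0-2 | P1 2-8 | P6 8-9 | P4 9-13 | P2 13-18 | P3 18-23 | P5 23-28 |
Completion: P0=2  P1=8  P2=18  P3=23  P4=13  P5=28  P6=9
Turnaround (C−A): P0=2  P1=6  P2=14  P3=18  P4=7  P5=21  P6=1
Turnaround(P3) = completion − arrival = 23 − 5 = 18

18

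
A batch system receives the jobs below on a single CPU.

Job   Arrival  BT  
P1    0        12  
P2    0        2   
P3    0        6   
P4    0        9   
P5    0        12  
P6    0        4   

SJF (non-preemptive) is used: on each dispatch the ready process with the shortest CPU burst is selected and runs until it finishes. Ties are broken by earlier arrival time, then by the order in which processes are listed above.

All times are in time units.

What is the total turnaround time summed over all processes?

119

Schedule: | P2 0-2 | P6 2-6 | P3 6-12 | P4 12-21 | P1 21-33 | P5 33-45 |
Completion: P1=33  P2=2  P3=12  P4=21  P5=45  P6=6
Turnaround (C−A): P1=33  P2=2  P3=12  P4=21  P5=45  P6=6
Turnaround = completion − arrival: P1=33, P2=2, P3=12, P4=21, P5=45, P6=6
Total turnaround = 33 + 2 + 12 + 21 + 45 + 6 = 119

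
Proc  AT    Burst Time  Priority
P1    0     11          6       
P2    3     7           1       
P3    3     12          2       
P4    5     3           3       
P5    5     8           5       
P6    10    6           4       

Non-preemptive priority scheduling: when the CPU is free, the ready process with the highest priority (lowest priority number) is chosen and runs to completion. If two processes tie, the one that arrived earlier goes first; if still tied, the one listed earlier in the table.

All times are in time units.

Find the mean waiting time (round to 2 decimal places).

17.50

Gantt: | P1 0-11 | P2 11-18 | P3 18-30 | P4 30-33 | P6 33-39 | P5 39-47 |
Completion: P1=11  P2=18  P3=30  P4=33  P5=47  P6=39
Turnaround (C−A): P1=11  P2=15  P3=27  P4=28  P5=42  P6=29
Waiting times: P1=0, P2=8, P3=15, P4=25, P5=34, P6=23
Average waiting = (0+8+15+25+34+23) / 6 = 105/6 = 17.50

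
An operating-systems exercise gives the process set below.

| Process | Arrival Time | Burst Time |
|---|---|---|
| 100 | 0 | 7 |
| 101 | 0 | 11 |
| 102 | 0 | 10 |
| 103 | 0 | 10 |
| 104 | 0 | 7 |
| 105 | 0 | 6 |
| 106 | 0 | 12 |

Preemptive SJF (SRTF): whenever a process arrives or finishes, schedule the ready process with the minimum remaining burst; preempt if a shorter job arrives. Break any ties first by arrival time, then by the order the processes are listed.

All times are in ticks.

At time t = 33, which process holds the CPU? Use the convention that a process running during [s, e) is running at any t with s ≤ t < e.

Timeline: | 105 0-6 | 100 6-13 | 104 13-20 | 102 20-30 | 103 30-40 | 101 40-51 | 106 51-63 |
Completion: 100=13  101=51  102=30  103=40  104=20  105=6  106=63
Turnaround (C−A): 100=13  101=51  102=30  103=40  104=20  105=6  106=63

103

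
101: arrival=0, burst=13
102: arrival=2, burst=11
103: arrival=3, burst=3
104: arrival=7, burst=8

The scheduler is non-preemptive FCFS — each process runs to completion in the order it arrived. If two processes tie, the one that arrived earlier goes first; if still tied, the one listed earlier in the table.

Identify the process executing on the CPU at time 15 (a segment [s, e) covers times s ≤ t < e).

102

Timeline: | 101 0-13 | 102 13-24 | 103 24-27 | 104 27-35 |
Completion: 101=13  102=24  103=27  104=35
Turnaround (C−A): 101=13  102=22  103=24  104=28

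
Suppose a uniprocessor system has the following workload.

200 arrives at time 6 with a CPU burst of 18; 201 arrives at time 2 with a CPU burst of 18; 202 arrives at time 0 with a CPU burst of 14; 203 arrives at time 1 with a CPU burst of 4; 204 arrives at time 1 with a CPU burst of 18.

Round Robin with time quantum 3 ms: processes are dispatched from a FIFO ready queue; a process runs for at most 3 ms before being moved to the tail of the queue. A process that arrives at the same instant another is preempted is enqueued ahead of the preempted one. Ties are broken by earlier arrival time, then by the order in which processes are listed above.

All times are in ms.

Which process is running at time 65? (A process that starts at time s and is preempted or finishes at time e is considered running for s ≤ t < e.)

204

Timeline: | 202 0-3 | 203 3-6 | 204 6-9 | 201 9-12 | 202 12-15 | 200 15-18 | 203 18-19 | 204 19-22 | 201 22-25 | 202 25-28 | 200 28-31 | 204 31-34 | 201 34-37 | 202 37-40 | 200 40-43 | 204 43-46 | 201 46-49 | 202 49-51 | 200 51-54 | 204 54-57 | 201 57-60 | 200 60-63 | 204 63-66 | 201 66-69 | 200 69-72 |
Completion: 200=72  201=69  202=51  203=19  204=66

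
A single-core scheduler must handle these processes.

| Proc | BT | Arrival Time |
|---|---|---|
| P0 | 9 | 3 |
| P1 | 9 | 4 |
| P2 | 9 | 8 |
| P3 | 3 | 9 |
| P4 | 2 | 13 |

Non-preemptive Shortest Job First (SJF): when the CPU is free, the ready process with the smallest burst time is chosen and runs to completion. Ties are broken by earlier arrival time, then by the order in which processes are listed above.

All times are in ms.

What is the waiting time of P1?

Schedule: | idle 0-3 | P0 3-12 | P3 12-15 | P4 15-17 | P1 17-26 | P2 26-35 |
Completion: P0=12  P1=26  P2=35  P3=15  P4=17
Turnaround (C−A): P0=9  P1=22  P2=27  P3=6  P4=4
Waiting(P1) = turnaround − burst = 22 − 9 = 13

13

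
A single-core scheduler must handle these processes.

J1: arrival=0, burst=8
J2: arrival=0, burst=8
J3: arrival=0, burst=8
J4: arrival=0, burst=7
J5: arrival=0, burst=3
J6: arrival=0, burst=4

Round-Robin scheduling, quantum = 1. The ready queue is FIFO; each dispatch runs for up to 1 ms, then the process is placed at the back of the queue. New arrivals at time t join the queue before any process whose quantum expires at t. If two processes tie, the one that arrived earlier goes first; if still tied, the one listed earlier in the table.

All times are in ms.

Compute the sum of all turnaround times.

186

Schedule: | J1 0-1 | J2 1-2 | J3 2-3 | J4 3-4 | J5 4-5 | J6 5-6 | J1 6-7 | J2 7-8 | J3 8-9 | J4 9-10 | J5 10-11 | J6 11-12 | J1 12-13 | J2 13-14 | J3 14-15 | J4 15-16 | J5 16-17 | J6 17-18 | J1 18-19 | J2 19-20 | J3 20-21 | J4 21-22 | J6 22-23 | J1 23-24 | J2 24-25 | J3 25-26 | J4 26-27 | J1 27-28 | J2 28-29 | J3 29-30 | J4 30-31 | J1 31-32 | J2 32-33 | J3 33-34 | J4 34-35 | J1 35-36 | J2 36-37 | J3 37-38 |
Completion: J1=36  J2=37  J3=38  J4=35  J5=17  J6=23
Turnaround = completion − arrival: J1=36, J2=37, J3=38, J4=35, J5=17, J6=23
Total turnaround = 36 + 37 + 38 + 35 + 17 + 23 = 186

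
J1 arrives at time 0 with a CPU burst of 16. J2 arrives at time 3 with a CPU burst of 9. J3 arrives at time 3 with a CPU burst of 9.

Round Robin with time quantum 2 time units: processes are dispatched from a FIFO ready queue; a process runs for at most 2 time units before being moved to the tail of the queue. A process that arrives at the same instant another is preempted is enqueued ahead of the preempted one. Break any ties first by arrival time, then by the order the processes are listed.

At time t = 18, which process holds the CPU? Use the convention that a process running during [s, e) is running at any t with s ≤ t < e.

Schedule: | J1 0-4 | J2 4-6 | J3 6-8 | J1 8-10 | J2 10-12 | J3 12-14 | J1 14-16 | J2 16-18 | J3 18-20 | J1 20-22 | J2 22-24 | J3 24-26 | J1 26-28 | J2 28-29 | J3 29-30 | J1 30-34 |
Completion: J1=34  J2=29  J3=30

J3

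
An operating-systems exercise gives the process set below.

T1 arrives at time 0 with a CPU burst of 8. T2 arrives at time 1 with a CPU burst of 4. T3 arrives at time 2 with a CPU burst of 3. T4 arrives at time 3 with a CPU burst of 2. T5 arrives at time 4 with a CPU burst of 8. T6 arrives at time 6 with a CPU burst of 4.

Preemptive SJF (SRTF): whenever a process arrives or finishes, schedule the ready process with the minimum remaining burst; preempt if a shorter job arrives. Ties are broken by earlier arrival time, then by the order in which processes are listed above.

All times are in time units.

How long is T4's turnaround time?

4

Gantt: | T1 0-1 | T2 1-5 | T4 5-7 | T3 7-10 | T6 10-14 | T1 14-21 | T5 21-29 |
Completion: T1=21  T2=5  T3=10  T4=7  T5=29  T6=14
Turnaround (C−A): T1=21  T2=4  T3=8  T4=4  T5=25  T6=8
Turnaround(T4) = completion − arrival = 7 − 3 = 4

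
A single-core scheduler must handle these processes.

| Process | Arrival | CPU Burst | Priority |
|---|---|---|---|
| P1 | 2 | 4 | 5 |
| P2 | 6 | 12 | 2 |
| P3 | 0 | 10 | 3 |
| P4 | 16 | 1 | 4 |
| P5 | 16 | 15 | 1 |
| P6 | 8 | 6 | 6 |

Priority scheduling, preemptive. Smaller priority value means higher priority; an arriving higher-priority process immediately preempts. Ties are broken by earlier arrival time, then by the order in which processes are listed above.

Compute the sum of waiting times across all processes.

Gantt: | P3 0-6 | P2 6-16 | P5 16-31 | P2 31-33 | P3 33-37 | P4 37-38 | P1 38-42 | P6 42-48 |
Completion: P1=42  P2=33  P3=37  P4=38  P5=31  P6=48
Waiting = turnaround − burst: P1=36, P2=15, P3=27, P4=21, P5=0, P6=34
Total waiting = 36 + 15 + 27 + 21 + 0 + 34 = 133

133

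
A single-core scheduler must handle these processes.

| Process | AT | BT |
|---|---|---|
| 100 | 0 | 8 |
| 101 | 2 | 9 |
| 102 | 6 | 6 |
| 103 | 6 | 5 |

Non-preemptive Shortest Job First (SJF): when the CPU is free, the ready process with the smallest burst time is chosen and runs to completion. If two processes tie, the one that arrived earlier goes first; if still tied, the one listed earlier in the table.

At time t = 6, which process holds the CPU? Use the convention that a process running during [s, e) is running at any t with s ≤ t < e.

100

Schedule: | 100 0-8 | 103 8-13 | 102 13-19 | 101 19-28 |
Completion: 100=8  101=28  102=19  103=13
Turnaround (C−A): 100=8  101=26  102=13  103=7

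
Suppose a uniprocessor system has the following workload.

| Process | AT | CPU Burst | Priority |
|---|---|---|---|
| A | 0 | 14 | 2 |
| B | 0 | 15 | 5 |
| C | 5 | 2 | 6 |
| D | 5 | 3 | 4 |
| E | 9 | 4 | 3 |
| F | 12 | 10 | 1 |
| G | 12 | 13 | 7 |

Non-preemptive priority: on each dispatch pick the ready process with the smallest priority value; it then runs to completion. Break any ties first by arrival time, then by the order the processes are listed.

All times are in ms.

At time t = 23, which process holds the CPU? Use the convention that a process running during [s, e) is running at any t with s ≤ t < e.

F

Timeline: | A 0-14 | F 14-24 | E 24-28 | D 28-31 | B 31-46 | C 46-48 | G 48-61 |
Completion: A=14  B=46  C=48  D=31  E=28  F=24  G=61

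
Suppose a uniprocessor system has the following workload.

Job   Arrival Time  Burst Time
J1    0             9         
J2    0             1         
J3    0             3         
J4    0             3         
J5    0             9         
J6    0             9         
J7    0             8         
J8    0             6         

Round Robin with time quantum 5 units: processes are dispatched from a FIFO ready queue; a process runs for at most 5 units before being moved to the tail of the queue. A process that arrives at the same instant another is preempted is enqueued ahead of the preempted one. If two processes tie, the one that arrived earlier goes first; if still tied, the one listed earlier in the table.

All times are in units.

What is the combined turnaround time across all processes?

242

Schedule: | J1 0-5 | J2 5-6 | J3 6-9 | J4 9-12 | J5 12-17 | J6 17-22 | J7 22-27 | J8 27-32 | J1 32-36 | J5 36-40 | J6 40-44 | J7 44-47 | J8 47-48 |
Completion: J1=36  J2=6  J3=9  J4=12  J5=40  J6=44  J7=47  J8=48
Turnaround (C−A): J1=36  J2=6  J3=9  J4=12  J5=40  J6=44  J7=47  J8=48
Turnaround = completion − arrival: J1=36, J2=6, J3=9, J4=12, J5=40, J6=44, J7=47, J8=48
Total turnaround = 36 + 6 + 9 + 12 + 40 + 44 + 47 + 48 = 242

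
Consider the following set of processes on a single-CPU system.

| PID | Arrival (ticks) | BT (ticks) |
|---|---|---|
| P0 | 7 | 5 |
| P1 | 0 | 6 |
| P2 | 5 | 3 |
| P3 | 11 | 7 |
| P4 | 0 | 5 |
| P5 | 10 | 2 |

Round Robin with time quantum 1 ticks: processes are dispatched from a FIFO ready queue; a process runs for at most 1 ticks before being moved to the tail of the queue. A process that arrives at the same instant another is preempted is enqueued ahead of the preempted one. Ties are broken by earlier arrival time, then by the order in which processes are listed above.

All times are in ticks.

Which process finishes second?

Timeline: | P1 0-1 | P4 1-2 | P1 2-3 | P4 3-4 | P1 4-5 | P4 5-6 | P2 6-7 | P1 7-8 | P4 8-9 | P0 9-10 | P2 10-11 | P1 11-12 | P4 12-13 | P5 13-14 | P0 14-15 | P3 15-16 | P2 16-17 | P1 17-18 | P5 18-19 | P0 19-20 | P3 20-21 | P0 21-22 | P3 22-23 | P0 23-24 | P3 24-28 |
Completion: P0=24  P1=18  P2=17  P3=28  P4=13  P5=19
Finish order: P4 → P2 → P1 → P5 → P0 → P3

P2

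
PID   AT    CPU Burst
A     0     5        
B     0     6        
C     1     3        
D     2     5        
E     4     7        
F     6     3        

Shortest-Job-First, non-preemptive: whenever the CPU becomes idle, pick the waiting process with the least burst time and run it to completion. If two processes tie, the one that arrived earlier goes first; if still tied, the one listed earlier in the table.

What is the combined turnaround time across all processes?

78

Schedule: | A 0-5 | C 5-8 | F 8-11 | D 11-16 | B 16-22 | E 22-29 |
Completion: A=5  B=22  C=8  D=16  E=29  F=11
Turnaround (C−A): A=5  B=22  C=7  D=14  E=25  F=5
Turnaround = completion − arrival: A=5, B=22, C=7, D=14, E=25, F=5
Total turnaround = 5 + 22 + 7 + 14 + 25 + 5 = 78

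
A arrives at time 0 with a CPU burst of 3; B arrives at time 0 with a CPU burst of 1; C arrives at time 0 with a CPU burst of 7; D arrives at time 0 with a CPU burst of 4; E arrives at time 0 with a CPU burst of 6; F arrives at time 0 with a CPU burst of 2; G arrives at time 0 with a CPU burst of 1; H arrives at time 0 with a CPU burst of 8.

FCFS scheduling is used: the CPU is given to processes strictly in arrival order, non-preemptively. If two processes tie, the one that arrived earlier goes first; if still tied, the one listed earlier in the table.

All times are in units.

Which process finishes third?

C

Timeline: | A 0-3 | B 3-4 | C 4-11 | D 11-15 | E 15-21 | F 21-23 | G 23-24 | H 24-32 |
Completion: A=3  B=4  C=11  D=15  E=21  F=23  G=24  H=32
Finish order: A → B → C → D → E → F → G → H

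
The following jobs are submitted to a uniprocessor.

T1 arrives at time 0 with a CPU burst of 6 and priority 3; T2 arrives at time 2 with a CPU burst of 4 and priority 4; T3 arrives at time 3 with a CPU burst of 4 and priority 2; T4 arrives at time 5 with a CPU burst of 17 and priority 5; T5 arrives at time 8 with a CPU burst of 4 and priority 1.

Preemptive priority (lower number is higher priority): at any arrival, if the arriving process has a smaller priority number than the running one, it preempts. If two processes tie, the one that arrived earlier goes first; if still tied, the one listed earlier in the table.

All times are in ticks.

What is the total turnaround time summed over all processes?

68

Schedule: | T1 0-3 | T3 3-7 | T1 7-8 | T5 8-12 | T1 12-14 | T2 14-18 | T4 18-35 |
Completion: T1=14  T2=18  T3=7  T4=35  T5=12
Turnaround = completion − arrival: T1=14, T2=16, T3=4, T4=30, T5=4
Total turnaround = 14 + 16 + 4 + 30 + 4 = 68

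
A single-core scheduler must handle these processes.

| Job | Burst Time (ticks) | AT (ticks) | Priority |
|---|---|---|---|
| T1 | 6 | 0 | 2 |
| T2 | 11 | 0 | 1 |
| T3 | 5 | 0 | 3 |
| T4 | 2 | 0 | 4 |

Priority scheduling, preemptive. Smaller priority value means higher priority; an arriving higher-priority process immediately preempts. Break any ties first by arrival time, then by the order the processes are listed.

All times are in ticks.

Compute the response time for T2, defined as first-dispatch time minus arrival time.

Timeline: | T2 0-11 | T1 11-17 | T3 17-22 | T4 22-24 |
Completion: T1=17  T2=11  T3=22  T4=24
Response(T2) = first start − arrival = 0 − 0 = 0

0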